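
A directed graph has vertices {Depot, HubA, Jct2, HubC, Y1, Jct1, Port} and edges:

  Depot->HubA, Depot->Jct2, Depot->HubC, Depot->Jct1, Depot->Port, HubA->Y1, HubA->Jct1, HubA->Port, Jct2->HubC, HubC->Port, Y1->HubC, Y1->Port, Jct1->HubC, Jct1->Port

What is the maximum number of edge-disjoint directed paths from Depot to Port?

4

Assign every edge capacity 1; by Menger, the answer equals the max flow.
Path Depot→Port (+1); total 1.
Path Depot→HubA→Port (+1); total 2.
Path Depot→HubC→Port (+1); total 3.
Path Depot→Jct1→Port (+1); total 4.
No residual Depot→Port path; max flow = 4.
Certifying cut of size 4: {Depot→HubA, Depot→Jct1, Depot→Port, HubC→Port}.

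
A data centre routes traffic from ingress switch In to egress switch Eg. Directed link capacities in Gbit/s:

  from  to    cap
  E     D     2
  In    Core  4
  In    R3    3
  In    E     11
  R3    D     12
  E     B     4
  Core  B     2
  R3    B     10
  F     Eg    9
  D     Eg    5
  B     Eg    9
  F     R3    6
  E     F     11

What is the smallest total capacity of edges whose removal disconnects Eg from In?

16

Augment In→Core→B→Eg: bottleneck 2, flow now 2.
Augment In→R3→B→Eg: bottleneck 3, flow now 5.
Augment In→E→B→Eg: bottleneck 4, flow now 9.
Augment In→E→D→Eg: bottleneck 2, flow now 11.
Augment In→E→F→Eg: bottleneck 5, flow now 16.
No augmenting path remains; maximum flow = 16.
By max-flow min-cut, the minimum cut capacity equals the max flow.
In the residual graph, reachable from In: {In, Core}.
Min-cut edges: In→R3 (3), In→E (11), Core→B (2); capacity 3 + 11 + 2 = 16.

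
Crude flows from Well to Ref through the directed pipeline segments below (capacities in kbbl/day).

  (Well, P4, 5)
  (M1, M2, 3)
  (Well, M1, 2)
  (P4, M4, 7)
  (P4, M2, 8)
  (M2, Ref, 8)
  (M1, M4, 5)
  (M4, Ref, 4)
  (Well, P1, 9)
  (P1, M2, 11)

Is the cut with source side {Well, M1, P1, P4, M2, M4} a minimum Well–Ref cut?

Given cut capacity: 8 + 4 = 12.
Augment Well→M1→M2→Ref: bottleneck 2, flow now 2.
Augment Well→P1→M2→Ref: bottleneck 6, flow now 8.
Augment Well→P4→M4→Ref: bottleneck 4, flow now 12.
No augmenting path remains; maximum flow = 12.
Cut capacity 12 equals the max flow, so it is a minimum cut.

Yes — it is a minimum cut (capacity 12).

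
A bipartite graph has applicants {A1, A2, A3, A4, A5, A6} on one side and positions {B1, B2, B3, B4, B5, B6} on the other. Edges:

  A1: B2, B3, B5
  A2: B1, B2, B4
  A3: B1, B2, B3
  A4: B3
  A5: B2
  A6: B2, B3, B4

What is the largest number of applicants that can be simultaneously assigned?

Unit-capacity flow: source→left, listed edges, right→sink; max matching = max flow.
Augmenting path A1→B2 (+1); matched 1.
Augmenting path A2→B1 (+1); matched 2.
Augmenting path A3→B3 (+1); matched 3.
Augmenting path A6→B4 (+1); matched 4.
Augmenting path A5→B2→A1→B5 (+1); matched 5.
No augmenting path remains; maximum matching = 5.
König certificate: {A1, B1, B2, B3, B4} is a vertex cover of size 5 (every listed pair touches it), so no matching can be larger.

5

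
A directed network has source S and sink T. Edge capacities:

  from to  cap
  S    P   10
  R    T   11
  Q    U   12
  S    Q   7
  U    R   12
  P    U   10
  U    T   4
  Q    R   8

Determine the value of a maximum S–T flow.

15

Augment S→P→U→T: bottleneck 4, flow now 4.
Augment S→Q→R→T: bottleneck 7, flow now 11.
Augment S→P→U→R→T: bottleneck 4, flow now 15.
No augmenting path remains; maximum flow = 15.
In the residual graph, reachable from S: {S, P, Q, R, U}.
Min-cut edges: R→T (11), U→T (4); capacity 11 + 4 = 15.
This cut is saturated, so no flow can exceed 15.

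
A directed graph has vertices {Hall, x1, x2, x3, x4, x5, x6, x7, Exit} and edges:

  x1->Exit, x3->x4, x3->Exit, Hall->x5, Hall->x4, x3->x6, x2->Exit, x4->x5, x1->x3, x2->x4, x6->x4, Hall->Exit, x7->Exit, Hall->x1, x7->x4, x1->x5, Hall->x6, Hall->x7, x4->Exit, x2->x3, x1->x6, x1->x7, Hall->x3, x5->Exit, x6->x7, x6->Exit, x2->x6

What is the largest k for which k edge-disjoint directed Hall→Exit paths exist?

Assign every edge capacity 1; by Menger, the answer equals the max flow.
Path Hall→Exit (+1); total 1.
Path Hall→x1→Exit (+1); total 2.
Path Hall→x3→Exit (+1); total 3.
Path Hall→x4→Exit (+1); total 4.
Path Hall→x5→Exit (+1); total 5.
Path Hall→x6→Exit (+1); total 6.
Path Hall→x7→Exit (+1); total 7.
No residual Hall→Exit path; max flow = 7.
Certifying cut of size 7: {Hall→Exit, Hall→x1, Hall→x3, Hall→x4, Hall→x5, Hall→x6, Hall→x7}.

7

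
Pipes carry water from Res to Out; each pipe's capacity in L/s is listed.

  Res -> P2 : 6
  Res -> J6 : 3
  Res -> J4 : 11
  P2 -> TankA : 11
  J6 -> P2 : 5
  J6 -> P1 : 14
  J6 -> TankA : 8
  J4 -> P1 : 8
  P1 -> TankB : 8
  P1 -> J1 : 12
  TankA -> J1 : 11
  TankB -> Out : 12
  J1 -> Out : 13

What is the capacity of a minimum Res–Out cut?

Augment Res→P2→TankA→J1→Out: bottleneck 6, flow now 6.
Augment Res→J6→P1→TankB→Out: bottleneck 3, flow now 9.
Augment Res→J4→P1→TankB→Out: bottleneck 5, flow now 14.
Augment Res→J4→P1→J1→Out: bottleneck 3, flow now 17.
No augmenting path remains; maximum flow = 17.
By max-flow min-cut, the minimum cut capacity equals the max flow.
In the residual graph, reachable from Res: {Res, J4}.
Min-cut edges: Res→P2 (6), Res→J6 (3), J4→P1 (8); capacity 6 + 3 + 8 = 17.

17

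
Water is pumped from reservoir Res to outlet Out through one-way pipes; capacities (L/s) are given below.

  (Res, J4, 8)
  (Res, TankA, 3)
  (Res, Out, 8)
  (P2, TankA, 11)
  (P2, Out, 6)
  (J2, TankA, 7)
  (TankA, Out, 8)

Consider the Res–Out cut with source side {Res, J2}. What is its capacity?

26

Edges leaving {Res, J2}: Res→J4 (8), Res→TankA (3), Res→Out (8), J2→TankA (7).
Cut capacity = 8 + 3 + 8 + 7 = 26.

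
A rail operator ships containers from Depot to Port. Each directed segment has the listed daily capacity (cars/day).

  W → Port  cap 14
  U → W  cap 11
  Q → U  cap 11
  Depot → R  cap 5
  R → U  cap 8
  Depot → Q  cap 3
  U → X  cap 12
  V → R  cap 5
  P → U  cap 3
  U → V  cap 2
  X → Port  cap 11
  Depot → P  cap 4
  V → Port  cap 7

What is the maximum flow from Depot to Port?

Augment Depot→P→U→V→Port: bottleneck 2, flow now 2.
Augment Depot→P→U→W→Port: bottleneck 1, flow now 3.
Augment Depot→Q→U→W→Port: bottleneck 3, flow now 6.
Augment Depot→R→U→W→Port: bottleneck 5, flow now 11.
No augmenting path remains; maximum flow = 11.
In the residual graph, reachable from Depot: {Depot, P}.
Min-cut edges: Depot→Q (3), Depot→R (5), P→U (3); capacity 3 + 5 + 3 = 11.
This cut is saturated, so no flow can exceed 11.

11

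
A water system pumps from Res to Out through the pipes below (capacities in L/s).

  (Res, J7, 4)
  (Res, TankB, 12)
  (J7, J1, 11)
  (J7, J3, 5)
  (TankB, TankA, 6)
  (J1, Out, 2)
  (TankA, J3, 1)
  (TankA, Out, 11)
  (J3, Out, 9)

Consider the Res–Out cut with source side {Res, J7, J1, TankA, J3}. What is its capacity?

Edges leaving {Res, J7, J1, TankA, J3}: Res→TankB (12), J1→Out (2), TankA→Out (11), J3→Out (9).
Cut capacity = 12 + 2 + 11 + 9 = 34.

34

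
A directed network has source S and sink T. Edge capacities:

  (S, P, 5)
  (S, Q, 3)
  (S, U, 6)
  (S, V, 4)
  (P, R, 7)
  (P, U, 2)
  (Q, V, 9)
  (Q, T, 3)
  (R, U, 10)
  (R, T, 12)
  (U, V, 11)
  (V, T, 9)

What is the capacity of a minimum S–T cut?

Augment S→Q→T: bottleneck 3, flow now 3.
Augment S→V→T: bottleneck 4, flow now 7.
Augment S→P→R→T: bottleneck 5, flow now 12.
Augment S→U→V→T: bottleneck 5, flow now 17.
No augmenting path remains; maximum flow = 17.
By max-flow min-cut, the minimum cut capacity equals the max flow.
In the residual graph, reachable from S: {S, U, V}.
Min-cut edges: S→P (5), S→Q (3), V→T (9); capacity 5 + 3 + 9 = 17.

17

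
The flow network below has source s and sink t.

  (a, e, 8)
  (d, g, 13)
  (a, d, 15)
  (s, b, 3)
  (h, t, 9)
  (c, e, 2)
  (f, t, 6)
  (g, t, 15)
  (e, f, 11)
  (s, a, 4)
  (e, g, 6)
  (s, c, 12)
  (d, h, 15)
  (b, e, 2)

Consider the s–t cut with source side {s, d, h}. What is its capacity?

41

Edges leaving {s, d, h}: s→a (4), s→b (3), s→c (12), d→g (13), h→t (9).
Cut capacity = 4 + 3 + 12 + 13 + 9 = 41.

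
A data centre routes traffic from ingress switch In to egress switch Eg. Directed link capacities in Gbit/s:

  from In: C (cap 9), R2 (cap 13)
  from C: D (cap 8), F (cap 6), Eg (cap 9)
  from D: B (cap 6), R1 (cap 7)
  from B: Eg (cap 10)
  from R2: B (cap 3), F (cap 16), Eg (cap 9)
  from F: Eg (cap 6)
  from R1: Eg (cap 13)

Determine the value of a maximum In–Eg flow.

22

Augment In→C→Eg: bottleneck 9, flow now 9.
Augment In→R2→Eg: bottleneck 9, flow now 18.
Augment In→R2→B→Eg: bottleneck 3, flow now 21.
Augment In→R2→F→Eg: bottleneck 1, flow now 22.
No augmenting path remains; maximum flow = 22.
In the residual graph, reachable from In: {In}.
Min-cut edges: In→C (9), In→R2 (13); capacity 9 + 13 = 22.
This cut is saturated, so no flow can exceed 22.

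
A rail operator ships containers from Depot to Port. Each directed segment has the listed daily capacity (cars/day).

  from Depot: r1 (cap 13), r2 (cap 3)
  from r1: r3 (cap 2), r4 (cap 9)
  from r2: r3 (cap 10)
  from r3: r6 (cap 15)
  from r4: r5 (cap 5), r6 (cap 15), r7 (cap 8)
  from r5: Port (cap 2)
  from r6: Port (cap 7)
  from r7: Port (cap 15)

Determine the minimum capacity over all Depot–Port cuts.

Augment Depot→r1→r3→r6→Port: bottleneck 2, flow now 2.
Augment Depot→r1→r4→r5→Port: bottleneck 2, flow now 4.
Augment Depot→r1→r4→r6→Port: bottleneck 5, flow now 9.
Augment Depot→r1→r4→r7→Port: bottleneck 2, flow now 11.
Augment Depot→r2→r3→r6→r4→r7→Port: bottleneck 3, flow now 14. (uses reverse residual edge)
No augmenting path remains; maximum flow = 14.
By max-flow min-cut, the minimum cut capacity equals the max flow.
In the residual graph, reachable from Depot: {Depot, r1}.
Min-cut edges: Depot→r2 (3), r1→r3 (2), r1→r4 (9); capacity 3 + 2 + 9 = 14.

14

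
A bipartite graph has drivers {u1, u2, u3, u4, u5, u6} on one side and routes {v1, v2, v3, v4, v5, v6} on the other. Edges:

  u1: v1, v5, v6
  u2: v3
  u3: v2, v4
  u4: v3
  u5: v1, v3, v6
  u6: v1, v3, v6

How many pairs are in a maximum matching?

Unit-capacity flow: source→left, listed edges, right→sink; max matching = max flow.
Augmenting path u1→v1 (+1); matched 1.
Augmenting path u2→v3 (+1); matched 2.
Augmenting path u3→v2 (+1); matched 3.
Augmenting path u5→v6 (+1); matched 4.
Augmenting path u6→v1→u1→v5 (+1); matched 5.
No augmenting path remains; maximum matching = 5.
König certificate: {u1, u3, u5, u6, v3} is a vertex cover of size 5 (every listed pair touches it), so no matching can be larger.

5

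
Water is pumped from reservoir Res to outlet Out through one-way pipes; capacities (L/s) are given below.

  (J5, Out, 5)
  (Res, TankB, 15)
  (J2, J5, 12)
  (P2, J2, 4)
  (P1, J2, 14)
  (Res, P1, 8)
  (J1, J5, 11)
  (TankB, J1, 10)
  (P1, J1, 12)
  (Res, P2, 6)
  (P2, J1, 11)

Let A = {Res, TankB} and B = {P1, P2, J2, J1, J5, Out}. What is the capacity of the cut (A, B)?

24

Edges leaving {Res, TankB}: Res→P1 (8), Res→P2 (6), TankB→J1 (10).
Cut capacity = 8 + 6 + 10 = 24.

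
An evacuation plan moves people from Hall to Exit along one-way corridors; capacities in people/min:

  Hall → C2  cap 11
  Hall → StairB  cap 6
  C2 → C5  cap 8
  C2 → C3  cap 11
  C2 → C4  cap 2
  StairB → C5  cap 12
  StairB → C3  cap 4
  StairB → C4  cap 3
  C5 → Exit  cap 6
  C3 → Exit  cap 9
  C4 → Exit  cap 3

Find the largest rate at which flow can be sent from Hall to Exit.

Augment Hall→C2→C5→Exit: bottleneck 6, flow now 6.
Augment Hall→C2→C3→Exit: bottleneck 5, flow now 11.
Augment Hall→StairB→C3→Exit: bottleneck 4, flow now 15.
Augment Hall→StairB→C4→Exit: bottleneck 2, flow now 17.
No augmenting path remains; maximum flow = 17.
In the residual graph, reachable from Hall: {Hall}.
Min-cut edges: Hall→C2 (11), Hall→StairB (6); capacity 11 + 6 = 17.
This cut is saturated, so no flow can exceed 17.

17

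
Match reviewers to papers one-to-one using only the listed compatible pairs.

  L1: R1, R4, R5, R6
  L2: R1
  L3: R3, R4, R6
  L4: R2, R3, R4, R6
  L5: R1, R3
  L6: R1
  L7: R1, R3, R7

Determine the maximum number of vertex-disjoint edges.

Unit-capacity flow: source→left, listed edges, right→sink; max matching = max flow.
Augmenting path L1→R1 (+1); matched 1.
Augmenting path L3→R3 (+1); matched 2.
Augmenting path L4→R2 (+1); matched 3.
Augmenting path L7→R7 (+1); matched 4.
Augmenting path L2→R1→L1→R4 (+1); matched 5.
Augmenting path L5→R3→L3→R6 (+1); matched 6.
No augmenting path remains; maximum matching = 6.
König certificate: {L1, L3, L4, L5, L7, R1} is a vertex cover of size 6 (every listed pair touches it), so no matching can be larger.

6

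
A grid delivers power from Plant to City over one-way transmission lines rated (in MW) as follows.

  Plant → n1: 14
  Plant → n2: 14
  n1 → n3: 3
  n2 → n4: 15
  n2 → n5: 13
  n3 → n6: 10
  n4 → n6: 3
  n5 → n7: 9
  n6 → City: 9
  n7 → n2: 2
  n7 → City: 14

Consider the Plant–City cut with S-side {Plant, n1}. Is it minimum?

Given cut capacity: 14 + 3 = 17.
Augment Plant→n1→n3→n6→City: bottleneck 3, flow now 3.
Augment Plant→n2→n4→n6→City: bottleneck 3, flow now 6.
Augment Plant→n2→n5→n7→City: bottleneck 9, flow now 15.
No augmenting path remains; maximum flow = 15.
In the residual graph, reachable from Plant: {Plant, n1, n2, n4, n5}.
Min-cut edges: n1→n3 (3), n4→n6 (3), n5→n7 (9); capacity 3 + 3 + 9 = 15.
Cut capacity 17 exceeds the max flow 15, so it is not minimum.

No — its capacity is 17, but the minimum cut has capacity 15.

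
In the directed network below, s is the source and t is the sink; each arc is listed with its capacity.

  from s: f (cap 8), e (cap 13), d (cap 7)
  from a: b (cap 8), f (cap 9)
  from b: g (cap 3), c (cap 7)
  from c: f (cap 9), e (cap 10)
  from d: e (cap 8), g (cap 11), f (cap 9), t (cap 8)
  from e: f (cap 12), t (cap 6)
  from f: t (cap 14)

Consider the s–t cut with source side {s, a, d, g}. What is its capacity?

Edges leaving {s, a, d, g}: s→e (13), s→f (8), a→b (8), a→f (9), d→e (8), d→f (9), d→t (8).
Cut capacity = 13 + 8 + 8 + 9 + 8 + 9 + 8 = 63.

63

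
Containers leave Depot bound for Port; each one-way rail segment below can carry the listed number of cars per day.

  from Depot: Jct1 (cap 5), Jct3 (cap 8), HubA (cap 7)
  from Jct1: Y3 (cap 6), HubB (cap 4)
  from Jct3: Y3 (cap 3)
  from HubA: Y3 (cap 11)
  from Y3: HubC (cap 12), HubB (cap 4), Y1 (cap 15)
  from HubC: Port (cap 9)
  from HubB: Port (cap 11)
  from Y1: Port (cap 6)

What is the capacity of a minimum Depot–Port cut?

15

Augment Depot→Jct1→HubB→Port: bottleneck 4, flow now 4.
Augment Depot→Jct1→Y3→HubC→Port: bottleneck 1, flow now 5.
Augment Depot→Jct3→Y3→HubC→Port: bottleneck 3, flow now 8.
Augment Depot→HubA→Y3→HubC→Port: bottleneck 5, flow now 13.
Augment Depot→HubA→Y3→HubB→Port: bottleneck 2, flow now 15.
No augmenting path remains; maximum flow = 15.
By max-flow min-cut, the minimum cut capacity equals the max flow.
In the residual graph, reachable from Depot: {Depot, Jct3}.
Min-cut edges: Depot→Jct1 (5), Depot→HubA (7), Jct3→Y3 (3); capacity 5 + 7 + 3 = 15.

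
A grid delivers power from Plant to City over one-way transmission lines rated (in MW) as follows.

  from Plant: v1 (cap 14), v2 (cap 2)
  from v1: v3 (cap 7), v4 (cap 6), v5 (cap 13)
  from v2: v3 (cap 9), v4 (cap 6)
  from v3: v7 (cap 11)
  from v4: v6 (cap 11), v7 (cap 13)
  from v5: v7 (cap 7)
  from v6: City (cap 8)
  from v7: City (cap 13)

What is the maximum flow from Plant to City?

Augment Plant→v1→v3→v7→City: bottleneck 7, flow now 7.
Augment Plant→v1→v4→v6→City: bottleneck 6, flow now 13.
Augment Plant→v1→v5→v7→City: bottleneck 1, flow now 14.
Augment Plant→v2→v3→v7→City: bottleneck 2, flow now 16.
No augmenting path remains; maximum flow = 16.
In the residual graph, reachable from Plant: {Plant}.
Min-cut edges: Plant→v1 (14), Plant→v2 (2); capacity 14 + 2 = 16.
This cut is saturated, so no flow can exceed 16.

16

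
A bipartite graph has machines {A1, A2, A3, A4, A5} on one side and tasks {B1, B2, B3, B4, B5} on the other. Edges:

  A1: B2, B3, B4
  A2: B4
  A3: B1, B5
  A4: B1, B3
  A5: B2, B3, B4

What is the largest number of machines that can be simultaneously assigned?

Unit-capacity flow: source→left, listed edges, right→sink; max matching = max flow.
Augmenting path A1→B2 (+1); matched 1.
Augmenting path A2→B4 (+1); matched 2.
Augmenting path A3→B1 (+1); matched 3.
Augmenting path A4→B3 (+1); matched 4.
Augmenting path A5→B3→A4→B1→A3→B5 (+1); matched 5.
No augmenting path remains; maximum matching = 5.
König certificate: {A1, A2, A3, A4, A5} is a vertex cover of size 5 (every listed pair touches it), so no matching can be larger.

5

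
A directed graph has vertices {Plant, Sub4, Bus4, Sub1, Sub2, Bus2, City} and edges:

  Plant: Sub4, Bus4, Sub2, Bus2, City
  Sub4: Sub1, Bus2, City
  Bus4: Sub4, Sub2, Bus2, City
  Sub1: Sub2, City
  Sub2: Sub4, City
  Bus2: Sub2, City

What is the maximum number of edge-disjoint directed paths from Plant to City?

5

Assign every edge capacity 1; by Menger, the answer equals the max flow.
Path Plant→City (+1); total 1.
Path Plant→Sub4→City (+1); total 2.
Path Plant→Bus4→City (+1); total 3.
Path Plant→Sub2→City (+1); total 4.
Path Plant→Bus2→City (+1); total 5.
No residual Plant→City path; max flow = 5.
Certifying cut of size 5: {Plant→Bus2, Plant→Bus4, Plant→City, Plant→Sub2, Plant→Sub4}.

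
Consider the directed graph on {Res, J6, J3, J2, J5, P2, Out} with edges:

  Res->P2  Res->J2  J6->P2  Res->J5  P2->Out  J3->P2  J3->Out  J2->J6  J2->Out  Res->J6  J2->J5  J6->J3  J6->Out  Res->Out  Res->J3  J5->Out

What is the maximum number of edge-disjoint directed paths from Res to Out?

6

Assign every edge capacity 1; by Menger, the answer equals the max flow.
Path Res→Out (+1); total 1.
Path Res→J6→Out (+1); total 2.
Path Res→J3→Out (+1); total 3.
Path Res→J2→Out (+1); total 4.
Path Res→J5→Out (+1); total 5.
Path Res→P2→Out (+1); total 6.
No residual Res→Out path; max flow = 6.
Certifying cut of size 6: {Res→J2, Res→J3, Res→J5, Res→J6, Res→Out, Res→P2}.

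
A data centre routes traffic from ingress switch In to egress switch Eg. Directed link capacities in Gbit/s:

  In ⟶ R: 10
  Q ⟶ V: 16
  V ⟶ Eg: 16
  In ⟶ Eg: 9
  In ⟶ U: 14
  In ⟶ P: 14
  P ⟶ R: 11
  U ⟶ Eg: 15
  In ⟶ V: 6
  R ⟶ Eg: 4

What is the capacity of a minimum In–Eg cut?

Augment In→Eg: bottleneck 9, flow now 9.
Augment In→R→Eg: bottleneck 4, flow now 13.
Augment In→U→Eg: bottleneck 14, flow now 27.
Augment In→V→Eg: bottleneck 6, flow now 33.
No augmenting path remains; maximum flow = 33.
By max-flow min-cut, the minimum cut capacity equals the max flow.
In the residual graph, reachable from In: {In, P, R}.
Min-cut edges: In→U (14), In→V (6), In→Eg (9), R→Eg (4); capacity 14 + 6 + 9 + 4 = 33.

33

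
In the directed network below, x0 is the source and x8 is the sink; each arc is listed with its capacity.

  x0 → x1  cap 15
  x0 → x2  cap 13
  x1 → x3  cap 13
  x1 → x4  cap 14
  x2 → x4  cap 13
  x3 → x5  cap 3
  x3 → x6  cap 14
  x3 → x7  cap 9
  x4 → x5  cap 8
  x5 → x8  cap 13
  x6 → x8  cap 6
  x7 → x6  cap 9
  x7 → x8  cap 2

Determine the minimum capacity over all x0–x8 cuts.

19

Augment x0→x1→x3→x5→x8: bottleneck 3, flow now 3.
Augment x0→x1→x3→x6→x8: bottleneck 6, flow now 9.
Augment x0→x1→x3→x7→x8: bottleneck 2, flow now 11.
Augment x0→x1→x4→x5→x8: bottleneck 4, flow now 15.
Augment x0→x2→x4→x5→x8: bottleneck 4, flow now 19.
No augmenting path remains; maximum flow = 19.
By max-flow min-cut, the minimum cut capacity equals the max flow.
In the residual graph, reachable from x0: {x0, x1, x2, x3, x4, x6, x7}.
Min-cut edges: x3→x5 (3), x4→x5 (8), x6→x8 (6), x7→x8 (2); capacity 3 + 8 + 6 + 2 = 19.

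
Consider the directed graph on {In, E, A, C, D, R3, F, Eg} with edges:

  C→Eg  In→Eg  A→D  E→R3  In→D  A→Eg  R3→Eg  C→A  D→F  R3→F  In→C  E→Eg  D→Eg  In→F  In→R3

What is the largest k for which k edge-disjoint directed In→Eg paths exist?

4

Assign every edge capacity 1; by Menger, the answer equals the max flow.
Path In→Eg (+1); total 1.
Path In→C→Eg (+1); total 2.
Path In→D→Eg (+1); total 3.
Path In→R3→Eg (+1); total 4.
No residual In→Eg path; max flow = 4.
Certifying cut of size 4: {In→C, In→D, In→Eg, In→R3}.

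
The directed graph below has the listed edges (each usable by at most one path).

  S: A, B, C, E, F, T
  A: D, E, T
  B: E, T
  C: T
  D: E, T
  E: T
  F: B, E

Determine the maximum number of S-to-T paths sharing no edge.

5

Assign every edge capacity 1; by Menger, the answer equals the max flow.
Path S→T (+1); total 1.
Path S→A→T (+1); total 2.
Path S→B→T (+1); total 3.
Path S→C→T (+1); total 4.
Path S→E→T (+1); total 5.
No residual S→T path; max flow = 5.
Certifying cut of size 5: {B→T, E→T, S→A, S→C, S→T}.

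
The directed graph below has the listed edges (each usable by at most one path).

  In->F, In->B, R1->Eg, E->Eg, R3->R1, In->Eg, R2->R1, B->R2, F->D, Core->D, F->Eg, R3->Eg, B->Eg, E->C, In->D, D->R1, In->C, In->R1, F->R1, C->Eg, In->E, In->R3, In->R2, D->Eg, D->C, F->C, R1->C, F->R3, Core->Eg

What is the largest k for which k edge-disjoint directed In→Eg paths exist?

8

Assign every edge capacity 1; by Menger, the answer equals the max flow.
Path In→Eg (+1); total 1.
Path In→E→Eg (+1); total 2.
Path In→R3→Eg (+1); total 3.
Path In→F→Eg (+1); total 4.
Path In→D→Eg (+1); total 5.
Path In→R1→Eg (+1); total 6.
Path In→B→Eg (+1); total 7.
Path In→C→Eg (+1); total 8.
No residual In→Eg path; max flow = 8.
Certifying cut of size 8: {C→Eg, In→B, In→D, In→E, In→Eg, In→F, In→R3, R1→Eg}.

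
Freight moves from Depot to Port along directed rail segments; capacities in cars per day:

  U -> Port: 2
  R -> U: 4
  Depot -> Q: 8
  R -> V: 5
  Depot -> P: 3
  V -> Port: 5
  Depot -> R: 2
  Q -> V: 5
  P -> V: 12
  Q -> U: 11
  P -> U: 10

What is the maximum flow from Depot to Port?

7

Augment Depot→P→U→Port: bottleneck 2, flow now 2.
Augment Depot→P→V→Port: bottleneck 1, flow now 3.
Augment Depot→Q→V→Port: bottleneck 4, flow now 7.
No augmenting path remains; maximum flow = 7.
In the residual graph, reachable from Depot: {Depot, P, Q, R, U, V}.
Min-cut edges: U→Port (2), V→Port (5); capacity 2 + 5 = 7.
This cut is saturated, so no flow can exceed 7.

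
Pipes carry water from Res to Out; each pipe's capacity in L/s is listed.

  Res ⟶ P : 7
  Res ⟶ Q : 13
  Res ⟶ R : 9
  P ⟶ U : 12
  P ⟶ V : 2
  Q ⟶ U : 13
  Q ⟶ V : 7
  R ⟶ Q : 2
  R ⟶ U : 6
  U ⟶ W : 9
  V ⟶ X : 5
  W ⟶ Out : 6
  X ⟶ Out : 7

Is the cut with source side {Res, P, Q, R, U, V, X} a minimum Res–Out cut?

No — its capacity is 16, but the minimum cut has capacity 11.

Given cut capacity: 9 + 7 = 16.
Augment Res→P→U→W→Out: bottleneck 6, flow now 6.
Augment Res→P→V→X→Out: bottleneck 1, flow now 7.
Augment Res→Q→V→X→Out: bottleneck 4, flow now 11.
No augmenting path remains; maximum flow = 11.
In the residual graph, reachable from Res: {Res, P, Q, R, U, V, W}.
Min-cut edges: V→X (5), W→Out (6); capacity 5 + 6 = 11.
Cut capacity 16 exceeds the max flow 11, so it is not minimum.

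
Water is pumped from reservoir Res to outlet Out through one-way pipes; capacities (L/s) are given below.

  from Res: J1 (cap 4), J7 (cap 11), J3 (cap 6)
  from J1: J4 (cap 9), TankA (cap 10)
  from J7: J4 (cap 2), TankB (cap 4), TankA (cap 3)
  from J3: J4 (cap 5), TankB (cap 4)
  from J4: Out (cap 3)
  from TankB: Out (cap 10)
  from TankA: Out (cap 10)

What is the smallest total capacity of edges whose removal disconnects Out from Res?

18

Augment Res→J1→J4→Out: bottleneck 3, flow now 3.
Augment Res→J1→TankA→Out: bottleneck 1, flow now 4.
Augment Res→J7→TankB→Out: bottleneck 4, flow now 8.
Augment Res→J7→TankA→Out: bottleneck 3, flow now 11.
Augment Res→J3→TankB→Out: bottleneck 4, flow now 15.
Augment Res→J7→J4→J1→TankA→Out: bottleneck 2, flow now 17. (uses reverse residual edge)
Augment Res→J3→J4→J1→TankA→Out: bottleneck 1, flow now 18. (uses reverse residual edge)
No augmenting path remains; maximum flow = 18.
By max-flow min-cut, the minimum cut capacity equals the max flow.
In the residual graph, reachable from Res: {Res, J7, J3, J4}.
Min-cut edges: Res→J1 (4), J7→TankB (4), J7→TankA (3), J3→TankB (4), J4→Out (3); capacity 4 + 4 + 3 + 4 + 3 = 18.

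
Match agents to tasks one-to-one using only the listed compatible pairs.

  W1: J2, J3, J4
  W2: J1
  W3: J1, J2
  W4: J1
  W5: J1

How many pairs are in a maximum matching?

3

Unit-capacity flow: source→left, listed edges, right→sink; max matching = max flow.
Augmenting path W1→J2 (+1); matched 1.
Augmenting path W2→J1 (+1); matched 2.
Augmenting path W3→J2→W1→J3 (+1); matched 3.
No augmenting path remains; maximum matching = 3.
König certificate: {W1, W3, J1} is a vertex cover of size 3 (every listed pair touches it), so no matching can be larger.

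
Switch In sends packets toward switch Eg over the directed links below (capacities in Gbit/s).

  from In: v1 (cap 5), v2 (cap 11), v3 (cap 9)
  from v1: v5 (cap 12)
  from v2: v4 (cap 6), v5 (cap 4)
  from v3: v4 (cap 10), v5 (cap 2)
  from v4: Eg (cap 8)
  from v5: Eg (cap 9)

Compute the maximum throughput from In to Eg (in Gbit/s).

Augment In→v1→v5→Eg: bottleneck 5, flow now 5.
Augment In→v2→v4→Eg: bottleneck 6, flow now 11.
Augment In→v2→v5→Eg: bottleneck 4, flow now 15.
Augment In→v3→v4→Eg: bottleneck 2, flow now 17.
No augmenting path remains; maximum flow = 17.
In the residual graph, reachable from In: {In, v1, v2, v3, v4, v5}.
Min-cut edges: v4→Eg (8), v5→Eg (9); capacity 8 + 9 = 17.
This cut is saturated, so no flow can exceed 17.

17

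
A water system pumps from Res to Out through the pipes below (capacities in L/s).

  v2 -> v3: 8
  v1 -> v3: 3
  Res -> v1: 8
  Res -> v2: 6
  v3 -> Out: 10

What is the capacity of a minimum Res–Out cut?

9

Augment Res→v1→v3→Out: bottleneck 3, flow now 3.
Augment Res→v2→v3→Out: bottleneck 6, flow now 9.
No augmenting path remains; maximum flow = 9.
By max-flow min-cut, the minimum cut capacity equals the max flow.
In the residual graph, reachable from Res: {Res, v1}.
Min-cut edges: Res→v2 (6), v1→v3 (3); capacity 6 + 3 = 9.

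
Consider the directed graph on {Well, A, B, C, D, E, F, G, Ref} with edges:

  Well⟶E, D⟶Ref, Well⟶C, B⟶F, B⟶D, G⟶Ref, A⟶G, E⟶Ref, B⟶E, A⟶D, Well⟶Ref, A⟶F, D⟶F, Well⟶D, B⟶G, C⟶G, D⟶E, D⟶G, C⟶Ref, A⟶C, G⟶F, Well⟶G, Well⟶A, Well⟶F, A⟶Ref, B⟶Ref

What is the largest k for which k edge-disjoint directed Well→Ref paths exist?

6

Assign every edge capacity 1; by Menger, the answer equals the max flow.
Path Well→Ref (+1); total 1.
Path Well→A→Ref (+1); total 2.
Path Well→C→Ref (+1); total 3.
Path Well→D→Ref (+1); total 4.
Path Well→E→Ref (+1); total 5.
Path Well→G→Ref (+1); total 6.
No residual Well→Ref path; max flow = 6.
Certifying cut of size 6: {Well→A, Well→C, Well→D, Well→E, Well→G, Well→Ref}.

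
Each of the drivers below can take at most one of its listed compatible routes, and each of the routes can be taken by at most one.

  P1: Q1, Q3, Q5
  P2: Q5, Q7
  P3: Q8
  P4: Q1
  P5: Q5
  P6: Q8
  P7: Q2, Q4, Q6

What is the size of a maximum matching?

6

Unit-capacity flow: source→left, listed edges, right→sink; max matching = max flow.
Augmenting path P1→Q1 (+1); matched 1.
Augmenting path P2→Q5 (+1); matched 2.
Augmenting path P3→Q8 (+1); matched 3.
Augmenting path P7→Q2 (+1); matched 4.
Augmenting path P4→Q1→P1→Q3 (+1); matched 5.
Augmenting path P5→Q5→P2→Q7 (+1); matched 6.
No augmenting path remains; maximum matching = 6.
König certificate: {P1, P2, P4, P5, P7, Q8} is a vertex cover of size 6 (every listed pair touches it), so no matching can be larger.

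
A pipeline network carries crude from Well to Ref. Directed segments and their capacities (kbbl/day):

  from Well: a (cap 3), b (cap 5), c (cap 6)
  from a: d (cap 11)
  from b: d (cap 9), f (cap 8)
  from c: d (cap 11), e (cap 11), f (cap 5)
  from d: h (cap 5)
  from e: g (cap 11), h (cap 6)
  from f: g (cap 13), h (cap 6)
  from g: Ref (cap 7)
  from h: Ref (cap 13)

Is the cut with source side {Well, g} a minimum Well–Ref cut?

No — its capacity is 21, but the minimum cut has capacity 14.

Given cut capacity: 3 + 5 + 6 + 7 = 21.
Augment Well→a→d→h→Ref: bottleneck 3, flow now 3.
Augment Well→b→d→h→Ref: bottleneck 2, flow now 5.
Augment Well→b→f→g→Ref: bottleneck 3, flow now 8.
Augment Well→c→e→g→Ref: bottleneck 4, flow now 12.
Augment Well→c→e→h→Ref: bottleneck 2, flow now 14.
No augmenting path remains; maximum flow = 14.
In the residual graph, reachable from Well: {Well}.
Min-cut edges: Well→a (3), Well→b (5), Well→c (6); capacity 3 + 5 + 6 = 14.
Cut capacity 21 exceeds the max flow 14, so it is not minimum.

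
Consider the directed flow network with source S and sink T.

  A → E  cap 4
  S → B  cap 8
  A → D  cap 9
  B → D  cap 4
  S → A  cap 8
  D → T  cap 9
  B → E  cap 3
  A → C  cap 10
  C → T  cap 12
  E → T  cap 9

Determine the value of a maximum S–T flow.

Augment S→A→C→T: bottleneck 8, flow now 8.
Augment S→B→D→T: bottleneck 4, flow now 12.
Augment S→B→E→T: bottleneck 3, flow now 15.
No augmenting path remains; maximum flow = 15.
In the residual graph, reachable from S: {S, B}.
Min-cut edges: S→A (8), B→D (4), B→E (3); capacity 8 + 4 + 3 = 15.
This cut is saturated, so no flow can exceed 15.

15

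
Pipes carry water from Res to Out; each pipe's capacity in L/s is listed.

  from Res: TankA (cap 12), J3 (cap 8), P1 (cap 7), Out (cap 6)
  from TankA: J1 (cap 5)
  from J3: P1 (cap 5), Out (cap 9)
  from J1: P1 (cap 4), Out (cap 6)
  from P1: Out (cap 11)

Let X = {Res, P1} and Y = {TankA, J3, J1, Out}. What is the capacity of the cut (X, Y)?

37

Edges leaving {Res, P1}: Res→TankA (12), Res→J3 (8), Res→Out (6), P1→Out (11).
Cut capacity = 12 + 8 + 6 + 11 = 37.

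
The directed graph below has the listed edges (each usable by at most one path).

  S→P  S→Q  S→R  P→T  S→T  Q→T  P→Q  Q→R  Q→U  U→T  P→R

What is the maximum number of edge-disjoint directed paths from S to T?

3

Assign every edge capacity 1; by Menger, the answer equals the max flow.
Path S→T (+1); total 1.
Path S→P→T (+1); total 2.
Path S→Q→T (+1); total 3.
No residual S→T path; max flow = 3.
Certifying cut of size 3: {S→P, S→Q, S→T}.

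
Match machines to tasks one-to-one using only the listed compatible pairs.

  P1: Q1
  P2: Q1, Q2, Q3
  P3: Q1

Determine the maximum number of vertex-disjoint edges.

2

Unit-capacity flow: source→left, listed edges, right→sink; max matching = max flow.
Augmenting path P1→Q1 (+1); matched 1.
Augmenting path P2→Q2 (+1); matched 2.
No augmenting path remains; maximum matching = 2.
König certificate: {P2, Q1} is a vertex cover of size 2 (every listed pair touches it), so no matching can be larger.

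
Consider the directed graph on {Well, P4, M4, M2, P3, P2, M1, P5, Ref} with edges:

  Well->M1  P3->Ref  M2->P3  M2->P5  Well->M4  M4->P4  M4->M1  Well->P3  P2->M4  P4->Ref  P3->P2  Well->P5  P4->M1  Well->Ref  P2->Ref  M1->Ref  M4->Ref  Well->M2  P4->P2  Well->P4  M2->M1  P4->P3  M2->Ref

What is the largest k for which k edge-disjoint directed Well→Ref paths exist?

Assign every edge capacity 1; by Menger, the answer equals the max flow.
Path Well→Ref (+1); total 1.
Path Well→P4→Ref (+1); total 2.
Path Well→M4→Ref (+1); total 3.
Path Well→M2→Ref (+1); total 4.
Path Well→P3→Ref (+1); total 5.
Path Well→M1→Ref (+1); total 6.
No residual Well→Ref path; max flow = 6.
Certifying cut of size 6: {Well→M1, Well→M2, Well→M4, Well→P3, Well→P4, Well→Ref}.

6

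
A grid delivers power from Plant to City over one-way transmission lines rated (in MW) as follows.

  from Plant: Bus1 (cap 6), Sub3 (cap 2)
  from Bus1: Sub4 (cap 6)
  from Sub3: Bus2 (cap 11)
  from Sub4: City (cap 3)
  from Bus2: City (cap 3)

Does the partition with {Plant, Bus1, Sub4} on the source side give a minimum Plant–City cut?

Given cut capacity: 2 + 3 = 5.
Augment Plant→Bus1→Sub4→City: bottleneck 3, flow now 3.
Augment Plant→Sub3→Bus2→City: bottleneck 2, flow now 5.
No augmenting path remains; maximum flow = 5.
Cut capacity 5 equals the max flow, so it is a minimum cut.

Yes — it is a minimum cut (capacity 5).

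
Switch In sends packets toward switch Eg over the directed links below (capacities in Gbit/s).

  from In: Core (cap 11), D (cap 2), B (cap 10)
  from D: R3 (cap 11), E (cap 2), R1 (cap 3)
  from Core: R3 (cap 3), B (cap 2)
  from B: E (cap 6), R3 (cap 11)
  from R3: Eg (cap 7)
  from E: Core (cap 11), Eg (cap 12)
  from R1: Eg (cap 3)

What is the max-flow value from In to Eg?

15

Augment In→D→R3→Eg: bottleneck 2, flow now 2.
Augment In→Core→R3→Eg: bottleneck 3, flow now 5.
Augment In→B→R3→Eg: bottleneck 2, flow now 7.
Augment In→B→E→Eg: bottleneck 6, flow now 13.
Augment In→B→R3→D→E→Eg: bottleneck 2, flow now 15. (uses reverse residual edge)
No augmenting path remains; maximum flow = 15.
In the residual graph, reachable from In: {In, Core, B, R3}.
Min-cut edges: In→D (2), B→E (6), R3→Eg (7); capacity 2 + 6 + 7 = 15.
This cut is saturated, so no flow can exceed 15.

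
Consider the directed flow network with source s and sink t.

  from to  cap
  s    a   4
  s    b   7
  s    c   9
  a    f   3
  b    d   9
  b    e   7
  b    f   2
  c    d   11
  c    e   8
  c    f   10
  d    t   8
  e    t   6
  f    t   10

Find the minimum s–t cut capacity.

19

Augment s→a→f→t: bottleneck 3, flow now 3.
Augment s→b→d→t: bottleneck 7, flow now 10.
Augment s→c→d→t: bottleneck 1, flow now 11.
Augment s→c→e→t: bottleneck 6, flow now 17.
Augment s→c→f→t: bottleneck 2, flow now 19.
No augmenting path remains; maximum flow = 19.
By max-flow min-cut, the minimum cut capacity equals the max flow.
In the residual graph, reachable from s: {s, a}.
Min-cut edges: s→b (7), s→c (9), a→f (3); capacity 7 + 9 + 3 = 19.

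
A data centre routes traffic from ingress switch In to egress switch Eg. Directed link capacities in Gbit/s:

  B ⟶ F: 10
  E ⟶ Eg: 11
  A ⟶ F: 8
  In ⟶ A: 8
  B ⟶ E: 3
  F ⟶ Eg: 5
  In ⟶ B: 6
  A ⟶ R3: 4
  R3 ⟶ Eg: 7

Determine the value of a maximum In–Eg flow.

12

Augment In→B→E→Eg: bottleneck 3, flow now 3.
Augment In→B→F→Eg: bottleneck 3, flow now 6.
Augment In→A→R3→Eg: bottleneck 4, flow now 10.
Augment In→A→F→Eg: bottleneck 2, flow now 12.
No augmenting path remains; maximum flow = 12.
In the residual graph, reachable from In: {In, B, A, F}.
Min-cut edges: B→E (3), A→R3 (4), F→Eg (5); capacity 3 + 4 + 5 = 12.
This cut is saturated, so no flow can exceed 12.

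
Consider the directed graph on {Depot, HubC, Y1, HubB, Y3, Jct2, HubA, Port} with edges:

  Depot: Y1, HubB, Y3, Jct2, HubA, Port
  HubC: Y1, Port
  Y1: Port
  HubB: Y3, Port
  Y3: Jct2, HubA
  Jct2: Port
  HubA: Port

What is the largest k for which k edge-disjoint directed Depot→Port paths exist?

5

Assign every edge capacity 1; by Menger, the answer equals the max flow.
Path Depot→Port (+1); total 1.
Path Depot→Y1→Port (+1); total 2.
Path Depot→HubB→Port (+1); total 3.
Path Depot→Jct2→Port (+1); total 4.
Path Depot→HubA→Port (+1); total 5.
No residual Depot→Port path; max flow = 5.
Certifying cut of size 5: {Depot→HubB, Depot→Port, Depot→Y1, HubA→Port, Jct2→Port}.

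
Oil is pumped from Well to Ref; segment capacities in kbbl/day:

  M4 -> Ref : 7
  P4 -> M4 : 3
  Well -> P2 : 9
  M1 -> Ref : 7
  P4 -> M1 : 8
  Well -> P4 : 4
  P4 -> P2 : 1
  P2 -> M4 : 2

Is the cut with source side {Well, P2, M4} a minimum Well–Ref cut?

Given cut capacity: 4 + 7 = 11.
Augment Well→P2→M4→Ref: bottleneck 2, flow now 2.
Augment Well→P4→M1→Ref: bottleneck 4, flow now 6.
No augmenting path remains; maximum flow = 6.
In the residual graph, reachable from Well: {Well, P2}.
Min-cut edges: Well→P4 (4), P2→M4 (2); capacity 4 + 2 = 6.
Cut capacity 11 exceeds the max flow 6, so it is not minimum.

No — its capacity is 11, but the minimum cut has capacity 6.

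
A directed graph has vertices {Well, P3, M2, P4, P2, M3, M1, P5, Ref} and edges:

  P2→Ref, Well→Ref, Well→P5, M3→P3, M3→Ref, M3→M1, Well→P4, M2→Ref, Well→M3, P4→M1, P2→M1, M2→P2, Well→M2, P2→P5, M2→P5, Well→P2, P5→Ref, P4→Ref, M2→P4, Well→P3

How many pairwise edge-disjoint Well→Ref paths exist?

6

Assign every edge capacity 1; by Menger, the answer equals the max flow.
Path Well→Ref (+1); total 1.
Path Well→M2→Ref (+1); total 2.
Path Well→P4→Ref (+1); total 3.
Path Well→P2→Ref (+1); total 4.
Path Well→M3→Ref (+1); total 5.
Path Well→P5→Ref (+1); total 6.
No residual Well→Ref path; max flow = 6.
Certifying cut of size 6: {Well→M2, Well→M3, Well→P2, Well→P4, Well→P5, Well→Ref}.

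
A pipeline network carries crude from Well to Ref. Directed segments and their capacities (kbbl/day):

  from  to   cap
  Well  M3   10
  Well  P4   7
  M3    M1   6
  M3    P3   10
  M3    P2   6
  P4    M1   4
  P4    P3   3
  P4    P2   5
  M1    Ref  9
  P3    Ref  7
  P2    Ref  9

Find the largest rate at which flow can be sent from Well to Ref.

17

Augment Well→M3→M1→Ref: bottleneck 6, flow now 6.
Augment Well→M3→P3→Ref: bottleneck 4, flow now 10.
Augment Well→P4→M1→Ref: bottleneck 3, flow now 13.
Augment Well→P4→P3→Ref: bottleneck 3, flow now 16.
Augment Well→P4→P2→Ref: bottleneck 1, flow now 17.
No augmenting path remains; maximum flow = 17.
In the residual graph, reachable from Well: {Well}.
Min-cut edges: Well→M3 (10), Well→P4 (7); capacity 10 + 7 = 17.
This cut is saturated, so no flow can exceed 17.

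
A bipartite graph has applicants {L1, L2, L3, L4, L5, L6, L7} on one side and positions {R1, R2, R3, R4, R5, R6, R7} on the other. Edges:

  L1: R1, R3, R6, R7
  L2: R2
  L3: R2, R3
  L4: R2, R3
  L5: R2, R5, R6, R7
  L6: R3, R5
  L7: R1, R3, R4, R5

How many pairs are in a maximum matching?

Unit-capacity flow: source→left, listed edges, right→sink; max matching = max flow.
Augmenting path L1→R1 (+1); matched 1.
Augmenting path L2→R2 (+1); matched 2.
Augmenting path L3→R3 (+1); matched 3.
Augmenting path L5→R5 (+1); matched 4.
Augmenting path L7→R4 (+1); matched 5.
Augmenting path L6→R5→L5→R6 (+1); matched 6.
No augmenting path remains; maximum matching = 6.
König certificate: {L1, L5, L6, L7, R2, R3} is a vertex cover of size 6 (every listed pair touches it), so no matching can be larger.

6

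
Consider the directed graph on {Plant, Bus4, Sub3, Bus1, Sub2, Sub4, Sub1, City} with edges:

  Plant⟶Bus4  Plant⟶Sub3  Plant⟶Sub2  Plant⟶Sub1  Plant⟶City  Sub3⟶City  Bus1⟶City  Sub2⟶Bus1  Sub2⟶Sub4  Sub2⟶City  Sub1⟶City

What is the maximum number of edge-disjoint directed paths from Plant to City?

Assign every edge capacity 1; by Menger, the answer equals the max flow.
Path Plant→City (+1); total 1.
Path Plant→Sub3→City (+1); total 2.
Path Plant→Sub2→City (+1); total 3.
Path Plant→Sub1→City (+1); total 4.
No residual Plant→City path; max flow = 4.
Certifying cut of size 4: {Plant→City, Plant→Sub1, Plant→Sub2, Plant→Sub3}.

4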